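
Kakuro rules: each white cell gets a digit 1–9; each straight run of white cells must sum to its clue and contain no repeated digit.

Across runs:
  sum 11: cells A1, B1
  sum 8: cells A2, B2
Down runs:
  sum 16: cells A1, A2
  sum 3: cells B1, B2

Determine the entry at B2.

16 in 2 cells must be {7,9}; 3 in 2 cells must be {1,2}.
The 11 across and the 3 down share only 2, so B1 = 2.
The 8 across and the 16 down share only 7, so A2 = 7.
B2 = 8 − 7 = 1 completes the 8 across.
A1 = 11 − 2 = 9 completes the 11 across.

1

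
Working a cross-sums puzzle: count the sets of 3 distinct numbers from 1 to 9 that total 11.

5

3 distinct digits from 1–9 sum between 6 and 24.
Enumerating: {1,2,8}, {1,3,7}, {1,4,6}, {2,3,6}, {2,4,5}.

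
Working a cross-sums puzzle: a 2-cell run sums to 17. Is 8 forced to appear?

Yes

The only way to make 17 from 2 distinct digits is {8,9}, which contains 8.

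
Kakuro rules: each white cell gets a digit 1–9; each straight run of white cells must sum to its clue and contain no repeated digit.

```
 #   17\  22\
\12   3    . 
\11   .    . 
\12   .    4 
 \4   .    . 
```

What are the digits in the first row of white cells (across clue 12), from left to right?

3 9

4 in 2 cells must be {1,3}.
R1C2 = 12 − 3 = 9 completes the 12 across.
R3C1 = 12 − 4 = 8 completes the 12 across.
R4C1 = 1: the only remaining digit allowed by both the 4 across and the 17 down.
R4C2 = 4 − 1 = 3 completes the 4 across.
R2C1 = 17 − 12 = 5 completes the 17 down.
R2C2 = 11 − 5 = 6 completes the 11 across.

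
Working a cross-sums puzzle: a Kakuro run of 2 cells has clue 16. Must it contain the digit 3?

No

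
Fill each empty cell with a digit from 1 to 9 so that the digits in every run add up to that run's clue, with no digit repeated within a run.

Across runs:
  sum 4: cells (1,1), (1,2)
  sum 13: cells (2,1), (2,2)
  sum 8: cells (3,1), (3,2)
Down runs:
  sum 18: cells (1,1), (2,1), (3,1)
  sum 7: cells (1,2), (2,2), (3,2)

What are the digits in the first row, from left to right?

3, 1

4 in 2 cells must be {1,3}; 7 in 3 cells must be {1,2,4}.
The 4 across and the 7 down share only 1, so (1,2) = 1.
Given what's placed, (2,2) must be 4 to fit the 13 across and 7 down.
(3,2) = 7 − 5 = 2 completes the 7 down.
(1,1) = 4 − 1 = 3 completes the 4 across.
(2,1) = 13 − 4 = 9 completes the 13 across.
(3,1) = 8 − 2 = 6 completes the 8 across.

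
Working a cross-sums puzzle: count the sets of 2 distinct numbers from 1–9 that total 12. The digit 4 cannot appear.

2 distinct digits from 1–9 sum between 3 and 17.
Dropping sets that contain 4.
Enumerating: {3,9}, {5,7}.

2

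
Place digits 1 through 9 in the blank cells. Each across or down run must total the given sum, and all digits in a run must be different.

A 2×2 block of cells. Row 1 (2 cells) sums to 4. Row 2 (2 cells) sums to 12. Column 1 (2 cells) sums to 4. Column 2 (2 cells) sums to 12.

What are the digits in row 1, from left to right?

1, 3

4 in 2 cells must be {1,3}.
The 4 across and the 12 down share only 3, so (1,2) = 3.
The 12 across and the 4 down share only 3, so (2,1) = 3.
(2,2) = 12 − 3 = 9 completes the 12 across.
(1,1) = 4 − 3 = 1 completes the 4 across.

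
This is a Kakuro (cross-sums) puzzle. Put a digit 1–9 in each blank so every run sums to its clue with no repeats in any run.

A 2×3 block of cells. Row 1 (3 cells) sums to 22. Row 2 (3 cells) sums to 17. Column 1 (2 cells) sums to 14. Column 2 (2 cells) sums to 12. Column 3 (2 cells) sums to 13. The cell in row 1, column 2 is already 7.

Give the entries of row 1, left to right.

6 7 9

(2,2) = 12 − 7 = 5 completes the 12 down.
Nothing is forced directly, so branch on (2,1), whose candidates are 8 or 9. If (2,1) = 9: then (1,1) would have to be in {6,9} for the 22 across but in {5} for the 14 down — contradiction. So (2,1) = 8.
(1,1) = 14 − 8 = 6 completes the 14 down.
(1,3) = 22 − 13 = 9 completes the 22 across.
(2,3) = 17 − 13 = 4 completes the 17 across.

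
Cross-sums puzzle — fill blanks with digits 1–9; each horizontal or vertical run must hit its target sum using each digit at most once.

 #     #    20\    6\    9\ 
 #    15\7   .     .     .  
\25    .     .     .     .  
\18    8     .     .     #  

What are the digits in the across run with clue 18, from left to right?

7 in 3 cells must be {1,2,4}; 6 in 3 cells must be {1,2,3}.
Only 4 fits R1C2 under both its across sum 7 and down sum 20.
R2C1 = 15 − 8 = 7 completes the 15 down.
Given what's placed, R2C2 must be 9 to fit the 25 across and 20 down.
R3C2 = 20 − 13 = 7 completes the 20 down.
R3C3 = 18 − 15 = 3 completes the 18 across.

8, 7, 3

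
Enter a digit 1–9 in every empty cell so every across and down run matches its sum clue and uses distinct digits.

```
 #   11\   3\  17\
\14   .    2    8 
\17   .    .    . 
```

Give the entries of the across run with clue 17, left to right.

7 1 9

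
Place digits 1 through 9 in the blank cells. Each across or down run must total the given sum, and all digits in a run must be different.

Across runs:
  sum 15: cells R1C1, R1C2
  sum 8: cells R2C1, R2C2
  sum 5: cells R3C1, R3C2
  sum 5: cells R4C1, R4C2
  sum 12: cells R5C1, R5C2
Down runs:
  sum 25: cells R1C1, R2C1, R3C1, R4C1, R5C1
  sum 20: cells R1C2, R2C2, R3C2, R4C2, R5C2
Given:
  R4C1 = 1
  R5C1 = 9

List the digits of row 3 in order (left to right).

R4C2 = 5 − 1 = 4 completes the 5 across.
R5C2 = 12 − 9 = 3 completes the 12 across.
No cell is forced outright now. R1C2 can only be 6 or 7 (the digits allowed by both its 15 across and its 20 down). If R1C2 = 6: then R1C1 would have to be in {9} for the 15 across but in {2,3,4,5,6,7,8} for the 25 down — contradiction. So R1C2 = 7.
R1C1 = 15 − 7 = 8 completes the 15 across.
R3C2 = 1: the only remaining digit allowed by both the 5 across and the 20 down.
R2C2 = 20 − 15 = 5 completes the 20 down.
R3C1 = 5 − 1 = 4 completes the 5 across.
R2C1 = 8 − 5 = 3 completes the 8 across.

4 1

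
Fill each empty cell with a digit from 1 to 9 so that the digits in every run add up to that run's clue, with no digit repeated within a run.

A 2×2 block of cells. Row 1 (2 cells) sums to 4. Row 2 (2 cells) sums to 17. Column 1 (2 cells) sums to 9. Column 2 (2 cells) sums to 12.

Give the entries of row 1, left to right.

4 in 2 cells must be {1,3}; 17 in 2 cells must be {8,9}.
The 4 across and the 12 down share only 3, so (1,2) = 3.
The 17 across and the 9 down share only 8, so (2,1) = 8.
(2,2) = 17 − 8 = 9 completes the 17 across.
(1,1) = 4 − 3 = 1 completes the 4 across.

1, 3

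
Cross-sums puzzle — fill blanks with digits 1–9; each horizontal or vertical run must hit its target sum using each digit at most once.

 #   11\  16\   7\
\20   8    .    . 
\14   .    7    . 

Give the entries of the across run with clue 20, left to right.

16 in 2 cells must be {7,9}.
R1C2 = 16 − 7 = 9 completes the 16 down.
R1C3 = 20 − 17 = 3 completes the 20 across.
R2C1 = 11 − 8 = 3 completes the 11 down.
R2C3 = 14 − 10 = 4 completes the 14 across.

8 9 3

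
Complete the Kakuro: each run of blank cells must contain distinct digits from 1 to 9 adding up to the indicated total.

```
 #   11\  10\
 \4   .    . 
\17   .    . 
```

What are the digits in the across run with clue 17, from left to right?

4 in 2 cells must be {1,3}; 17 in 2 cells must be {8,9}.
The 4 across and the 11 down share only 3, so R1C1 = 3.
R1C2 = 4 − 3 = 1 completes the 4 across.
R2C1 = 11 − 3 = 8 completes the 11 down.
R2C2 = 17 − 8 = 9 completes the 17 across.

8 9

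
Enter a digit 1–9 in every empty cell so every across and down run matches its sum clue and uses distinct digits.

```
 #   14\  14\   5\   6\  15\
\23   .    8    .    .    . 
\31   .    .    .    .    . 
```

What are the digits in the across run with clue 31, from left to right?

9, 6, 3, 5, 8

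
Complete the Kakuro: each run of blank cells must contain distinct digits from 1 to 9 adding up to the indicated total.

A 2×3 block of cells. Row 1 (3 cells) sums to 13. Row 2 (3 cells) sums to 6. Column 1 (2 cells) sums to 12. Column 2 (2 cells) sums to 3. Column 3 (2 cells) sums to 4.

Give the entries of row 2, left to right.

3 2 1

6 in 3 cells must be {1,2,3}; 3 in 2 cells must be {1,2}; 4 in 2 cells must be {1,3}.
The 6 across and the 12 down share only 3, so (2,1) = 3.
Given what's placed, (2,3) must be 1 to fit the 6 across and 4 down.
(1,1) = 12 − 3 = 9 completes the 12 down.
(1,2) = 1: the only remaining digit allowed by both the 13 across and the 3 down.
(1,3) = 13 − 10 = 3 completes the 13 across.
(2,2) = 6 − 4 = 2 completes the 6 across.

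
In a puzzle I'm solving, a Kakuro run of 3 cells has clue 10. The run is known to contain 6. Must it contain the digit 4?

The only way to make 10 from 3 distinct digits under that restriction is {1,3,6}, which does not contain 4.

No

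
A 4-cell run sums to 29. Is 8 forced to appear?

Yes

The only way to make 29 from 4 distinct digits is {5,7,8,9}, which contains 8.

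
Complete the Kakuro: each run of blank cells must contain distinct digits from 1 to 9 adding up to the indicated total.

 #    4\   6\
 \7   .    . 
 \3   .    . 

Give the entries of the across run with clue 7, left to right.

3, 4

3 in 2 cells must be {1,2}; 4 in 2 cells must be {1,3}.
The 3 across and the 4 down share only 1, so R2C1 = 1.
R2C2 = 3 − 1 = 2 completes the 3 across.
R1C1 = 4 − 1 = 3 completes the 4 down.
R1C2 = 7 − 3 = 4 completes the 7 across.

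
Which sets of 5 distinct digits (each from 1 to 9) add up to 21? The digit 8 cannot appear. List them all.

{1,2,3,6,9}; {1,2,4,5,9}; {1,2,5,6,7}; {1,3,4,6,7}; {2,3,4,5,7}

5 distinct digits from 1–9 sum between 15 and 35.
Dropping sets that contain 8.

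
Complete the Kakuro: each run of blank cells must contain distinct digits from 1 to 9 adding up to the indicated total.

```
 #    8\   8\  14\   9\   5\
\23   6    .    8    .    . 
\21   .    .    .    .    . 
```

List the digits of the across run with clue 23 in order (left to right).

R2C1 = 8 − 6 = 2 completes the 8 down.
R2C3 = 14 − 8 = 6 completes the 14 down.
No cell is forced outright now. R2C5 can only be 1 or 3 or 4 (the digits allowed by both its 21 across and its 5 down). If R2C5 = 3: that forces R1C5 = 2, R2C2 = 1, after which R2C4 would have to be in {9} for the 21 across but in {1,2,3,4,5,6,7,8} for the 9 down — contradiction. If R2C5 = 4: that forces R1C5 = 1, R2C2 = 1, R2C4 = 8, after which R1C2 would have to be in {3,5} for the 23 across but in {7} for the 8 down — contradiction. So R2C5 = 1.
R1C5 = 5 − 1 = 4 completes the 5 down.
No cell is forced outright now. R1C2 can only be 2 or 3 (the digits allowed by both its 23 across and its 8 down). If R1C2 = 2: that forces R1C4 = 3, after which R2C2 would have to be in {3,4,5,7,8,9} for the 21 across but in {6} for the 8 down — contradiction. So R1C2 = 3.
R1C4 = 23 − 21 = 2 completes the 23 across.
R2C2 = 8 − 3 = 5 completes the 8 down.
R2C4 = 21 − 14 = 7 completes the 21 across.

6, 3, 8, 2, 4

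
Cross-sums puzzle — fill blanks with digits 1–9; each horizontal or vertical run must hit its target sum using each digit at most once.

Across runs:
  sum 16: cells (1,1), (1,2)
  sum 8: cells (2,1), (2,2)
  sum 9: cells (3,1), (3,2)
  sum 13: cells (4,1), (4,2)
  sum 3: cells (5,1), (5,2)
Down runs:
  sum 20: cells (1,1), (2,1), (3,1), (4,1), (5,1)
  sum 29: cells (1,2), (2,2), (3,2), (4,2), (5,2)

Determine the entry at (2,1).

2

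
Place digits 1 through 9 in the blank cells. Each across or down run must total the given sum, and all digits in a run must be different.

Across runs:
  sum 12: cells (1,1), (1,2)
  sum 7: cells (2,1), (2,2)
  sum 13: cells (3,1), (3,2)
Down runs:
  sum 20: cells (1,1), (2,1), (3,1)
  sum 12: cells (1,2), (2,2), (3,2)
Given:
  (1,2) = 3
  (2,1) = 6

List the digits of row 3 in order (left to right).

(1,1) = 12 − 3 = 9 completes the 12 across.
(2,2) = 7 − 6 = 1 completes the 7 across.
(3,1) = 20 − 15 = 5 completes the 20 down.
(3,2) = 13 − 5 = 8 completes the 13 across.

5 8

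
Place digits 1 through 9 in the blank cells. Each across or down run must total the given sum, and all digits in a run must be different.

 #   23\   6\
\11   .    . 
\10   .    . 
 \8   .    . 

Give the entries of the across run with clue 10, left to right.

23 in 3 cells must be {6,8,9}; 6 in 3 cells must be {1,2,3}.
The 8 across and the 23 down share only 6, so R3C1 = 6.
R3C2 = 8 − 6 = 2 completes the 8 across.
Given what's placed, R1C2 must be 3 to fit the 11 across and 6 down.
R2C2 = 6 − 5 = 1 completes the 6 down.
R1C1 = 11 − 3 = 8 completes the 11 across.
R2C1 = 10 − 1 = 9 completes the 10 across.

9, 1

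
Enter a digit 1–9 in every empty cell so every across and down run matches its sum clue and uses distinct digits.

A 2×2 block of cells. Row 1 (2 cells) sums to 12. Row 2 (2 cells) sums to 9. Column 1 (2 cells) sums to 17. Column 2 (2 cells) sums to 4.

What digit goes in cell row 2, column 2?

1

17 in 2 cells must be {8,9}; 4 in 2 cells must be {1,3}.
The 12 across and the 4 down share only 3, so (1,2) = 3.
The 9 across and the 17 down share only 8, so (2,1) = 8.
(2,2) = 9 − 8 = 1 completes the 9 across.
(1,1) = 12 − 3 = 9 completes the 12 across.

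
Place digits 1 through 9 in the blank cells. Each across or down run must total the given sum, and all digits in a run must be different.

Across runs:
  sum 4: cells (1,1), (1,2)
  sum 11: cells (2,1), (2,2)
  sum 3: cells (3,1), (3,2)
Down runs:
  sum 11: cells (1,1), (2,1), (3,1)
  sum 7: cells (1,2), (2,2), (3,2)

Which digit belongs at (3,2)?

4 in 2 cells must be {1,3}; 3 in 2 cells must be {1,2}; 7 in 3 cells must be {1,2,4}.
The 4 across and the 7 down share only 1, so (1,2) = 1.
Given what's placed, (3,2) must be 2 to fit the 3 across and 7 down.
(1,1) = 4 − 1 = 3 completes the 4 across.
(2,2) = 7 − 3 = 4 completes the 7 down.
(3,1) = 3 − 2 = 1 completes the 3 across.
(2,1) = 11 − 4 = 7 completes the 11 across.

2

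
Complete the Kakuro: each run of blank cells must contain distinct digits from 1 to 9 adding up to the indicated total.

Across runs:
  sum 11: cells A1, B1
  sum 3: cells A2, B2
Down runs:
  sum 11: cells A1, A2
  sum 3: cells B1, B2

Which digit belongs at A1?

9

3 in 2 cells must be {1,2}.
The 11 across and the 3 down share only 2, so B1 = 2.
The 3 across and the 11 down share only 2, so A2 = 2.
B2 = 3 − 2 = 1 completes the 3 across.
A1 = 11 − 2 = 9 completes the 11 across.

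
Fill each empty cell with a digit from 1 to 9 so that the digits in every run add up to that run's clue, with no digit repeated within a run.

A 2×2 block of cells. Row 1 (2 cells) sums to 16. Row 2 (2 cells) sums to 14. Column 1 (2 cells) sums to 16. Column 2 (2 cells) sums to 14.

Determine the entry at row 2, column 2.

5

16 in 2 cells must be {7,9}.
The 16 across and the 14 down share only 9, so (1,2) = 9.
The 14 across and the 16 down share only 9, so (2,1) = 9.
(2,2) = 14 − 9 = 5 completes the 14 across.
(1,1) = 16 − 9 = 7 completes the 16 across.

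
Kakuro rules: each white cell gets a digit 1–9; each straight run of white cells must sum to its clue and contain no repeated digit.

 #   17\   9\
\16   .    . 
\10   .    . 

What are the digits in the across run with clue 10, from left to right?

16 in 2 cells must be {7,9}; 17 in 2 cells must be {8,9}.
The 16 across and the 17 down share only 9, so R1C1 = 9.
R1C2 = 16 − 9 = 7 completes the 16 across.
R2C1 = 17 − 9 = 8 completes the 17 down.
R2C2 = 10 − 8 = 2 completes the 10 across.

8, 2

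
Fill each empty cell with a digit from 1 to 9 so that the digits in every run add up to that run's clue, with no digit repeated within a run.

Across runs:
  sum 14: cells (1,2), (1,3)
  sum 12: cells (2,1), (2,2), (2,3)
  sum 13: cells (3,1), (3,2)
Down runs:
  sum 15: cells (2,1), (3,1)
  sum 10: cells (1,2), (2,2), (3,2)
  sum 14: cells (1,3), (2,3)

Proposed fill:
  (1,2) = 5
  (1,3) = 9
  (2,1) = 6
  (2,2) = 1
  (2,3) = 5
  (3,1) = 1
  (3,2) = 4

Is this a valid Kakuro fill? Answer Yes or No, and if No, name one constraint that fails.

No — the down run (2,1)–(3,1) sums to 7, not 15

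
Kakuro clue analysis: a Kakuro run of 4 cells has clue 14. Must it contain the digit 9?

Counterexample: {1,2,3,8} sums to 14 without using 9.

No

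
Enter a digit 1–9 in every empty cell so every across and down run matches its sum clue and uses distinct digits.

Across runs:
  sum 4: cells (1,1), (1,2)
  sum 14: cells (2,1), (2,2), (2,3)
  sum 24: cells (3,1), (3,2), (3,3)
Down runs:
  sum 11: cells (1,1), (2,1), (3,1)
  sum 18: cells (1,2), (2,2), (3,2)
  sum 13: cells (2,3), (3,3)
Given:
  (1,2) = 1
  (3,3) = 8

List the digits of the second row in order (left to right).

4 in 2 cells must be {1,3}; 24 in 3 cells must be {7,8,9}.
(1,1) = 4 − 1 = 3 completes the 4 across.
(2,3) = 13 − 8 = 5 completes the 13 down.
Given what's placed, (3,1) must be 7 to fit the 24 across and 11 down.
(3,2) = 24 − 15 = 9 completes the 24 across.
(2,1) = 11 − 10 = 1 completes the 11 down.
(2,2) = 14 − 6 = 8 completes the 14 across.

1, 8, 5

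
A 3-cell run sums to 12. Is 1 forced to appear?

No

Counterexample: {2,3,7} sums to 12 without using 1.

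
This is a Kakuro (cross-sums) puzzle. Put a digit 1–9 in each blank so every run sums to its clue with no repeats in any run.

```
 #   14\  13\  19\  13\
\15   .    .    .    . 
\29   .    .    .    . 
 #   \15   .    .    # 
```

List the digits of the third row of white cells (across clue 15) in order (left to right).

6 9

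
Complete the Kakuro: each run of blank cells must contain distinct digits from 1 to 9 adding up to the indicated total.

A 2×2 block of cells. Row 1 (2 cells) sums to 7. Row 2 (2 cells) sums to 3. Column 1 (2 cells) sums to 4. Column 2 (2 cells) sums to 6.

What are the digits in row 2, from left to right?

3 in 2 cells must be {1,2}; 4 in 2 cells must be {1,3}.
The 3 across and the 4 down share only 1, so (2,1) = 1.
(2,2) = 3 − 1 = 2 completes the 3 across.
(1,1) = 4 − 1 = 3 completes the 4 down.
(1,2) = 7 − 3 = 4 completes the 7 across.

1 2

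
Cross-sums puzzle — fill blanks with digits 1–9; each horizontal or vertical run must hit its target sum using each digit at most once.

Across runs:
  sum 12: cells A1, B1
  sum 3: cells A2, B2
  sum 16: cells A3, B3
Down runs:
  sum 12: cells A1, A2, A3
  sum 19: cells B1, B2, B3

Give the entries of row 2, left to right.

1, 2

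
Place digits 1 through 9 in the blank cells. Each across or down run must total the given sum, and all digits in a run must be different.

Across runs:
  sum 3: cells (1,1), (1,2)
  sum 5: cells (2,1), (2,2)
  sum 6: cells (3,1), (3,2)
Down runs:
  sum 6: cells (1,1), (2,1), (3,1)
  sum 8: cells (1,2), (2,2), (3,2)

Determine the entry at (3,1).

1

3 in 2 cells must be {1,2}; 6 in 3 cells must be {1,2,3}.
Nothing is forced directly, so branch on (1,1), whose candidates are 1 or 2. If (1,1) = 1: that forces (1,2) = 2, (2,2) = 1, (3,1) = 2, after which (3,2) would have to be in {4} for the 6 across but in {5} for the 8 down — contradiction. So (1,1) = 2.
(1,2) = 3 − 2 = 1 completes the 3 across.
Given what's placed, (3,1) must be 1 to fit the 6 across and 6 down.
(3,2) = 6 − 1 = 5 completes the 6 across.
(2,1) = 6 − 3 = 3 completes the 6 down.
(2,2) = 5 − 3 = 2 completes the 5 across.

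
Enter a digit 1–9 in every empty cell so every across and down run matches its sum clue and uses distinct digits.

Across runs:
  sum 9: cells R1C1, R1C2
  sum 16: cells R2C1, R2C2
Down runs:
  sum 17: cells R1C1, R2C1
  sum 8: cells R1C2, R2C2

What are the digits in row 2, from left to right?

9 7

16 in 2 cells must be {7,9}; 17 in 2 cells must be {8,9}.
The 9 across and the 17 down share only 8, so R1C1 = 8.
R1C2 = 9 − 8 = 1 completes the 9 across.
R2C1 = 17 − 8 = 9 completes the 17 down.
R2C2 = 16 − 9 = 7 completes the 16 across.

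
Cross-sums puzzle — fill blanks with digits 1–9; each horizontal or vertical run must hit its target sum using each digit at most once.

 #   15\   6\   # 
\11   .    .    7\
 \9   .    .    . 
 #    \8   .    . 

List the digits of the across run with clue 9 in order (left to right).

6, 1, 2

6 in 3 cells must be {1,2,3}.
The 9 across and the 15 down share only 6, so R2C1 = 6.
R1C1 = 15 − 6 = 9 completes the 15 down.
R1C2 = 11 − 9 = 2 completes the 11 across.
R2C2 = 1: the only remaining digit allowed by both the 9 across and the 6 down.
R2C3 = 9 − 7 = 2 completes the 9 across.
R3C2 = 6 − 3 = 3 completes the 6 down.
R3C3 = 8 − 3 = 5 completes the 8 across.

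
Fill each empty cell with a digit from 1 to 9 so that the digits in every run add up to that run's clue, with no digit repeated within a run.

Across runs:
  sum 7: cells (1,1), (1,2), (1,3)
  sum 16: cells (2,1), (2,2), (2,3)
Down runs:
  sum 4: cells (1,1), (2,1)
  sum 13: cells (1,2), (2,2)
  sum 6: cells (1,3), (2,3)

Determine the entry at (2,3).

7 in 3 cells must be {1,2,4}; 4 in 2 cells must be {1,3}.
The 7 across and the 4 down share only 1, so (1,1) = 1.
Given what's placed, (1,2) must be 4 to fit the 7 across and 13 down.
(1,3) = 7 − 5 = 2 completes the 7 across.
(2,1) = 4 − 1 = 3 completes the 4 down.
(2,2) = 13 − 4 = 9 completes the 13 down.
(2,3) = 16 − 12 = 4 completes the 16 across.

4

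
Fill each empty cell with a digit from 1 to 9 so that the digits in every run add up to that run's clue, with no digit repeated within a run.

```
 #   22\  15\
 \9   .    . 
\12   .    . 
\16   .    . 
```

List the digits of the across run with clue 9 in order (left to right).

6 3

16 in 2 cells must be {7,9}.
Nothing is forced directly, so branch on R3C2, whose candidates are 7 or 9. If R3C2 = 9: that forces R3C1 = 7, R1C1 = 6, after which R1C2 would have to be in {3} for the 9 across but in {1,2,4,5} for the 15 down — contradiction. So R3C2 = 7.
R3C1 = 16 − 7 = 9 completes the 16 across.
Nothing is forced directly, so branch on R2C2, whose candidates are 3 or 5. If R2C2 = 3: that forces R1C2 = 5, after which R2C1 would have to be in {9} for the 12 across but in {5,6,7,8} for the 22 down — contradiction. So R2C2 = 5.
R1C2 = 15 − 12 = 3 completes the 15 down.
R2C1 = 12 − 5 = 7 completes the 12 across.
R1C1 = 9 − 3 = 6 completes the 9 across.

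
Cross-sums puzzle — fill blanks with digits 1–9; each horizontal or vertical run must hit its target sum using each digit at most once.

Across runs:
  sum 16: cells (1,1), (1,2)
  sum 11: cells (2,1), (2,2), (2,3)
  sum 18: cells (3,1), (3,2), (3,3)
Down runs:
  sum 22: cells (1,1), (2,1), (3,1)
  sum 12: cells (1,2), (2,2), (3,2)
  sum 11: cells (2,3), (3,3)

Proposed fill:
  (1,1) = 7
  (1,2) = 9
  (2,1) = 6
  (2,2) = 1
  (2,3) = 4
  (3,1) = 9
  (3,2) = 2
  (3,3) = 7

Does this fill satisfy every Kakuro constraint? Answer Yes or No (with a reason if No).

Across: 7+9=16; 6+1+4=11; 9+2+7=18. Down: 7+6+9=22; 9+1+2=12; 4+7=11. No digit repeats within any run.

Yes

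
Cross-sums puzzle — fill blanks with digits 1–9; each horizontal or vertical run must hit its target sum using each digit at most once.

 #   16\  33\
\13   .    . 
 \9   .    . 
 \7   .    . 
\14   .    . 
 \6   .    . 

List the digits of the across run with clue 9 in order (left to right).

2 7

16 in 5 cells must be {1,2,3,4,6}.
Only 6 fits R4C1 under both its across sum 14 and down sum 16.
R4C2 = 14 − 6 = 8 completes the 14 across.
Given what's placed, R1C1 must be 4 to fit the 13 across and 16 down.
R1C2 = 13 − 4 = 9 completes the 13 across.
No cell is forced outright now. R5C1 can only be 1 or 2 (the digits allowed by both its 6 across and its 16 down). If R5C1 = 2: that forces R5C2 = 4, R3C2 = 5, R2C2 = 7, after which R3C1 would have to be in {2} for the 7 across but in {1,3} for the 16 down — contradiction. So R5C1 = 1.
R5C2 = 6 − 1 = 5 completes the 6 across.
Given what's placed, R3C2 must be 4 to fit the 7 across and 33 down.
R2C2 = 33 − 26 = 7 completes the 33 down.
R3C1 = 7 − 4 = 3 completes the 7 across.
R2C1 = 9 − 7 = 2 completes the 9 across.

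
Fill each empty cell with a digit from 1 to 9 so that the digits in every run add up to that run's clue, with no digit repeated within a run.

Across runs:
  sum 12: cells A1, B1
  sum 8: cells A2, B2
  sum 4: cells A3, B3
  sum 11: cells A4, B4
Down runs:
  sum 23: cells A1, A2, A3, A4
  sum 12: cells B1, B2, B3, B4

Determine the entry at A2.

6

4 in 2 cells must be {1,3}.
Nothing is forced directly, so branch on B3, whose candidates are 1 or 3. If B3 = 3: then B1 would have to be in {3,4,5,7,8,9} for the 12 across but in {1,2,6} for the 12 down — contradiction. So B3 = 1.
A3 = 4 − 1 = 3 completes the 4 across.
Nothing is forced directly, so branch on A2, whose candidates are 5 or 6 or 7. If A2 = 5: that forces B2 = 3, after which B1 would have to be in {3,4,5,7,8,9} for the 12 across but in {2,6} for the 12 down — contradiction. If A2 = 7: then B2 would have to be in {1} for the 8 across but in {2,3,4,5,6} for the 12 down — contradiction. So A2 = 6.
B2 = 8 − 6 = 2 completes the 8 across.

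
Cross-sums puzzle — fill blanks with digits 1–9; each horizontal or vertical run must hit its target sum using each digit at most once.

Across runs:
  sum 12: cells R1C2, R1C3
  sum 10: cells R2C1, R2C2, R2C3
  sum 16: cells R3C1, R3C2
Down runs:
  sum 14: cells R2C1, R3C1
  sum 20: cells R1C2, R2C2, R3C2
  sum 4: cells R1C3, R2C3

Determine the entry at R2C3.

1

16 in 2 cells must be {7,9}; 4 in 2 cells must be {1,3}.
The 12 across and the 4 down share only 3, so R1C3 = 3.
R2C3 = 4 − 3 = 1 completes the 4 down.
Intersecting the 16 across with the 14 down forces R3C1 = 9.
R3C2 = 16 − 9 = 7 completes the 16 across.
R1C2 = 12 − 3 = 9 completes the 12 across.
R2C1 = 14 − 9 = 5 completes the 14 down.
R2C2 = 10 − 6 = 4 completes the 10 across.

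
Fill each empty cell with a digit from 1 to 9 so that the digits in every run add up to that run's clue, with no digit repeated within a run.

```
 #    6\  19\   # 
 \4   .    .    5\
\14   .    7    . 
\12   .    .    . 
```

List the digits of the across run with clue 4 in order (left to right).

4 in 2 cells must be {1,3}; 6 in 3 cells must be {1,2,3}.
Given what's placed, R1C2 must be 3 to fit the 4 across and 19 down.
R3C2 = 19 − 10 = 9 completes the 19 down.
R1C1 = 4 − 3 = 1 completes the 4 across.
Given what's placed, R3C1 must be 2 to fit the 12 across and 6 down.
R3C3 = 12 − 11 = 1 completes the 12 across.
R2C1 = 6 − 3 = 3 completes the 6 down.
R2C3 = 14 − 10 = 4 completes the 14 across.

1 3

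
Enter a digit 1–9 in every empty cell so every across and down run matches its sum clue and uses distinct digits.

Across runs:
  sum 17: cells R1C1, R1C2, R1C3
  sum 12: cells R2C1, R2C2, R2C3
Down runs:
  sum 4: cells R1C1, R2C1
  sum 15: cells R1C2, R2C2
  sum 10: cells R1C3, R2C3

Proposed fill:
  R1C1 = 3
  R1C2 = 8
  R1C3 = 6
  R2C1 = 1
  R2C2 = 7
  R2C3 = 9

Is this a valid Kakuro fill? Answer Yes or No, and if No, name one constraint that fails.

No — the across run R2C1–R2C3 sums to 17, not 12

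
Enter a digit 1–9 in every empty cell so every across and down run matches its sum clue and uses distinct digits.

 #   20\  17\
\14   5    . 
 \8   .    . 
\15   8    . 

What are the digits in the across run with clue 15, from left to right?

8 7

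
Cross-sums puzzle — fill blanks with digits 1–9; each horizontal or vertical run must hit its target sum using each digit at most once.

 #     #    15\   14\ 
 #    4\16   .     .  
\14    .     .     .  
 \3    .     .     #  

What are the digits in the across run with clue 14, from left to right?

3 6 5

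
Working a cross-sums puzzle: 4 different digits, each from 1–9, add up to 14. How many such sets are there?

4 distinct digits from 1–9 sum between 10 and 30.
Enumerating: {1,2,3,8}, {1,2,4,7}, {1,2,5,6}, {1,3,4,6}, {2,3,4,5}.

5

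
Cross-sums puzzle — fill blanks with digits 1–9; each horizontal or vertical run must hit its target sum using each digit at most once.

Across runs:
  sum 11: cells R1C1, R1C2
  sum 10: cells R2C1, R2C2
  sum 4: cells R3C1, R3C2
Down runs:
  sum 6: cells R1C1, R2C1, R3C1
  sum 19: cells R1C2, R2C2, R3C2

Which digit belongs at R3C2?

4 in 2 cells must be {1,3}; 6 in 3 cells must be {1,2,3}.
The 4 across and the 19 down share only 3, so R3C2 = 3.
R3C1 = 4 − 3 = 1 completes the 4 across.
Nothing is forced directly, so branch on R1C1, whose candidates are 2 or 3. If R1C1 = 3: then R1C2 would have to be in {8} for the 11 across but in {7,9} for the 19 down — contradiction. So R1C1 = 2.
R1C2 = 11 − 2 = 9 completes the 11 across.
R2C1 = 6 − 3 = 3 completes the 6 down.
R2C2 = 10 − 3 = 7 completes the 10 across.

3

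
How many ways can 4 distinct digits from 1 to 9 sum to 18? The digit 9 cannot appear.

4 distinct digits from 1–9 sum between 10 and 30.
Dropping sets that contain 9.

8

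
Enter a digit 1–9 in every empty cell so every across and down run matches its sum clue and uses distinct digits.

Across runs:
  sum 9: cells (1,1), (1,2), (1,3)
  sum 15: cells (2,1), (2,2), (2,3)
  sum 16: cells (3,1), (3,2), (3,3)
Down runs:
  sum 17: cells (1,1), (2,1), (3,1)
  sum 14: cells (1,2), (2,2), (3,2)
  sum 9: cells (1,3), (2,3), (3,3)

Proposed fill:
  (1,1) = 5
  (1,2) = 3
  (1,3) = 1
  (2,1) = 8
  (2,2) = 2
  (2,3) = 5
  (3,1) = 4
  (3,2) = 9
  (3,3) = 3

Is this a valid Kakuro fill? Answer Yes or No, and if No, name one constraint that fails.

Across: 5+3+1=9; 8+2+5=15; 4+9+3=16. Down: 5+8+4=17; 3+2+9=14; 1+5+3=9. No digit repeats within any run.

Yes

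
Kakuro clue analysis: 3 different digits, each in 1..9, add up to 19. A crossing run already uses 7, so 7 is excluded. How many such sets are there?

3 distinct digits from 1–9 sum between 6 and 24.
Dropping sets that contain 7.
Enumerating: {2,8,9}, {4,6,9}, {5,6,8}.

3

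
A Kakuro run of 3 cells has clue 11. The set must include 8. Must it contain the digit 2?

The only way to make 11 from 3 distinct digits under that restriction is {1,2,8}, which contains 2.

Yes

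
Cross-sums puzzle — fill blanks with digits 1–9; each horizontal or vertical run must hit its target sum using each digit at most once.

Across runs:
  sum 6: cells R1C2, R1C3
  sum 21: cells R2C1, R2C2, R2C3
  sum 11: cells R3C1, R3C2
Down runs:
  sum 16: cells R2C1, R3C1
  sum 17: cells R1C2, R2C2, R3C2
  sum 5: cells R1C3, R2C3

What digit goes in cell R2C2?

16 in 2 cells must be {7,9}.
The 21 across and the 5 down share only 4, so R2C3 = 4.
R1C3 = 5 − 4 = 1 completes the 5 down.
R2C1 = 9: the only remaining digit allowed by both the 21 across and the 16 down.
R2C2 = 21 − 13 = 8 completes the 21 across.
R3C1 = 16 − 9 = 7 completes the 16 down.
R3C2 = 11 − 7 = 4 completes the 11 across.
R1C2 = 6 − 1 = 5 completes the 6 across.

8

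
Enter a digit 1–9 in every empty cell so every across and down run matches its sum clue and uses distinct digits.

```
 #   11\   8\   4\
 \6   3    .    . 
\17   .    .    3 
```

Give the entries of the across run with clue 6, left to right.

3, 2, 1

6 in 3 cells must be {1,2,3}; 4 in 2 cells must be {1,3}.
R1C3 = 4 − 3 = 1 completes the 4 down.
R2C1 = 11 − 3 = 8 completes the 11 down.
R2C2 = 17 − 11 = 6 completes the 17 across.
R1C2 = 6 − 4 = 2 completes the 6 across.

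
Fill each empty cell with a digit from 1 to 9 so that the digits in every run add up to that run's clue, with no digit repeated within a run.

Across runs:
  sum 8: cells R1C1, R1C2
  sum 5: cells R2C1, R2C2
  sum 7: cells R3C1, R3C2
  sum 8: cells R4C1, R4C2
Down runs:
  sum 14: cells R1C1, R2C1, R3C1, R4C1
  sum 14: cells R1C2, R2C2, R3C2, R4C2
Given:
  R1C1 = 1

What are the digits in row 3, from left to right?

3, 4

R1C2 = 8 − 1 = 7 completes the 8 across.
No cell is forced outright now. R2C1 can only be 2 or 3 or 4 (the digits allowed by both its 5 across and its 14 down). If R2C1 = 2: then R2C2 would have to be in {3} for the 5 across but in {1,2,4} for the 14 down — contradiction. If R2C1 = 3: that forces R2C2 = 2, R4C2 = 1, R3C2 = 4, after which R4C1 would have to be in {7} for the 8 across but in {2,4,6,8} for the 14 down — contradiction. So R2C1 = 4.
R2C2 = 5 − 4 = 1 completes the 5 across.
R4C2 = 2: the only remaining digit allowed by both the 8 across and the 14 down.
R3C2 = 14 − 10 = 4 completes the 14 down.
R4C1 = 8 − 2 = 6 completes the 8 across.
R3C1 = 7 − 4 = 3 completes the 7 across.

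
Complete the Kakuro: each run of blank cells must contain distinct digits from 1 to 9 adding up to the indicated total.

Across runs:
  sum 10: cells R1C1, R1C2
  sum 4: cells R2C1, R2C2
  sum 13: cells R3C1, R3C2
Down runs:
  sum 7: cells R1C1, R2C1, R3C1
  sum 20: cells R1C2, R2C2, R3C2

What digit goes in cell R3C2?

9

4 in 2 cells must be {1,3}; 7 in 3 cells must be {1,2,4}.
The 4 across and the 7 down share only 1, so R2C1 = 1.
R2C2 = 4 − 1 = 3 completes the 4 across.
Given what's placed, R3C1 must be 4 to fit the 13 across and 7 down.
R3C2 = 13 − 4 = 9 completes the 13 across.
R1C1 = 7 − 5 = 2 completes the 7 down.
R1C2 = 10 − 2 = 8 completes the 10 across.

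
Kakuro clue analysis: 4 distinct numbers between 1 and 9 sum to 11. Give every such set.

{1,2,3,5}

4 distinct digits from 1–9 sum between 10 and 30.
Only one set works: {1,2,3,5}.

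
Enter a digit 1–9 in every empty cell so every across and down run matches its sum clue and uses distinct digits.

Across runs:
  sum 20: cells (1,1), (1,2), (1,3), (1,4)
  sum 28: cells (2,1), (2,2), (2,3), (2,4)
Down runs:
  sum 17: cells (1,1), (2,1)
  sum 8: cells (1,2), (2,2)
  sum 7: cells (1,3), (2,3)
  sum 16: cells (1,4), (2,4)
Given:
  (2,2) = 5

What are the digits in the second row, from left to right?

8 5 6 9

17 in 2 cells must be {8,9}; 16 in 2 cells must be {7,9}.
(1,2) = 8 − 5 = 3 completes the 8 down.
(2,3) = 6: the only remaining digit allowed by both the 28 across and the 7 down.
Given what's placed, (2,4) must be 9 to fit the 28 across and 16 down.
(1,3) = 7 − 6 = 1 completes the 7 down.
(1,4) = 16 − 9 = 7 completes the 16 down.
(2,1) = 28 − 20 = 8 completes the 28 across.
(1,1) = 20 − 11 = 9 completes the 20 across.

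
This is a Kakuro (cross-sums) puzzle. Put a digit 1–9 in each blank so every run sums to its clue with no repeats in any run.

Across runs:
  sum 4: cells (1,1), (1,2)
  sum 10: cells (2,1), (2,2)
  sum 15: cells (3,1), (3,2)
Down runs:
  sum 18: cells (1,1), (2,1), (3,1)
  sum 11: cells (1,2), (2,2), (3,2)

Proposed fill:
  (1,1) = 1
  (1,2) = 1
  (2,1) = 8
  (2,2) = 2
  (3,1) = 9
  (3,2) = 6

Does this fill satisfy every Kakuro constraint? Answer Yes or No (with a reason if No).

No — the down run (1,2)–(3,2) sums to 9, not 11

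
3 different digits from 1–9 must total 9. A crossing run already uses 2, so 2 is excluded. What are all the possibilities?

{1,3,5}

3 distinct digits from 1–9 sum between 6 and 24.
Dropping sets that contain 2.
Only one set works: {1,3,5}.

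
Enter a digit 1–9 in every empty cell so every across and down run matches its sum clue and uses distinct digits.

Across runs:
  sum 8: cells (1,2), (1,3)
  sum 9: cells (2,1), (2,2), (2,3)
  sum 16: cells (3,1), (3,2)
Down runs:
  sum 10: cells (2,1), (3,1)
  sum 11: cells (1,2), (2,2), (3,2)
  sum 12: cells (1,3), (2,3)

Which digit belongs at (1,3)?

7

16 in 2 cells must be {7,9}.
The 16 across and the 11 down share only 7, so (3,2) = 7.
(3,1) = 16 − 7 = 9 completes the 16 across.
(2,1) = 10 − 9 = 1 completes the 10 down.
(2,2) = 3: the only remaining digit allowed by both the 9 across and the 11 down.
(2,3) = 9 − 4 = 5 completes the 9 across.
(1,2) = 11 − 10 = 1 completes the 11 down.
(1,3) = 8 − 1 = 7 completes the 8 across.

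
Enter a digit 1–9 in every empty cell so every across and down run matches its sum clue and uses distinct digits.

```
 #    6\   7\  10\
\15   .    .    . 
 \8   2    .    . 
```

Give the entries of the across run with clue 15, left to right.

4, 2, 9

R1C1 = 6 − 2 = 4 completes the 6 down.
R2C3 = 1: the only remaining digit allowed by both the 8 across and the 10 down.
R1C3 = 10 − 1 = 9 completes the 10 down.
R2C2 = 8 − 3 = 5 completes the 8 across.
R1C2 = 15 − 13 = 2 completes the 15 across.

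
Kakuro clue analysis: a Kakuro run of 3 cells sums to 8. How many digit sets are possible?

2

3 distinct digits from 1–9 sum between 6 and 24.
Enumerating: {1,2,5}, {1,3,4}.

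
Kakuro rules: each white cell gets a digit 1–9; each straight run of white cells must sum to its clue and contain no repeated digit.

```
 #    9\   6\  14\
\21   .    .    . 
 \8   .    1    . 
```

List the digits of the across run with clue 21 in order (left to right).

R1C2 = 6 − 1 = 5 completes the 6 down.
R1C3 = 9: the only remaining digit allowed by both the 21 across and the 14 down.
R2C3 = 14 − 9 = 5 completes the 14 down.
R1C1 = 21 − 14 = 7 completes the 21 across.
R2C1 = 8 − 6 = 2 completes the 8 across.

7, 5, 9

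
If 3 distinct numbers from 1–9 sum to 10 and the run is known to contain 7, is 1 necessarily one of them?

Yes

The only way to make 10 from 3 distinct digits under that restriction is {1,2,7}, which contains 1.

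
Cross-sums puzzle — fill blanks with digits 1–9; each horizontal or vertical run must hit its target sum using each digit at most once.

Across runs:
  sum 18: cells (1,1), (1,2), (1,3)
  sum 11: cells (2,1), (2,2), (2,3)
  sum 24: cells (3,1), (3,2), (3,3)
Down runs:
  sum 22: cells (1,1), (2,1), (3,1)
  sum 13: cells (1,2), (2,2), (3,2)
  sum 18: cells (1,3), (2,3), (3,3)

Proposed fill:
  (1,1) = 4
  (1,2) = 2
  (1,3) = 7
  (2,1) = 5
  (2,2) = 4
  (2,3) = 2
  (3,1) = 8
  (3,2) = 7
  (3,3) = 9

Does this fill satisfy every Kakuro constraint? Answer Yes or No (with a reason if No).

No — the across run (1,1)–(1,3) sums to 13, not 18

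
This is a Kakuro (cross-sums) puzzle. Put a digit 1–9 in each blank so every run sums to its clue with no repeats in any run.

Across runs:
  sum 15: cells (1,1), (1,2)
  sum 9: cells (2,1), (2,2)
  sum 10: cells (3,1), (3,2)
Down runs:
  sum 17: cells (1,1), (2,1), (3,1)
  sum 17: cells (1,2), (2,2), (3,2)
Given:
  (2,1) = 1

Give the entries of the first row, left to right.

9, 6

(2,2) = 9 − 1 = 8 completes the 9 across.
No cell is forced outright now. (1,1) can only be 7 or 9 (the digits allowed by both its 15 across and its 17 down). If (1,1) = 7: then (1,2) would have to be in {8} for the 15 across but in {2,3,4,5,6,7} for the 17 down — contradiction. So (1,1) = 9.
(1,2) = 15 − 9 = 6 completes the 15 across.
(3,1) = 17 − 10 = 7 completes the 17 down.
(3,2) = 10 − 7 = 3 completes the 10 across.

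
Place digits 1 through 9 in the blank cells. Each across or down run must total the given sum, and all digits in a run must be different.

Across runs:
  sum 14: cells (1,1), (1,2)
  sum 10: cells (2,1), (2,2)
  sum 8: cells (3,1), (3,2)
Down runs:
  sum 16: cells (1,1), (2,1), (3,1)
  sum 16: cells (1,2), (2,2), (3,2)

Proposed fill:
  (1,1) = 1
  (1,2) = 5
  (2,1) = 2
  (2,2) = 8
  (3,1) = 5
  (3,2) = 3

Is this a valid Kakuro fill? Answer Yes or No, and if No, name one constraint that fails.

No — the down run (1,1)–(3,1) sums to 8, not 16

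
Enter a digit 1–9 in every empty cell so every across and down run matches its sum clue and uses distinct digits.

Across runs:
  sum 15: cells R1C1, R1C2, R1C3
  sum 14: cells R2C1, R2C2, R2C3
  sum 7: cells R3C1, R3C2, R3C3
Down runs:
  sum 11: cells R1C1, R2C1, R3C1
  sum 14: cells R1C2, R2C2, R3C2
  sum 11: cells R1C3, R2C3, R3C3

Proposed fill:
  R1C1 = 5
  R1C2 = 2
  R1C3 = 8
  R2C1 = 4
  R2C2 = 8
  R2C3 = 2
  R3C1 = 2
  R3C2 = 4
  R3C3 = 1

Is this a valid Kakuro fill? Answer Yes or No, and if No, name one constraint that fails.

Across: 5+2+8=15; 4+8+2=14; 2+4+1=7. Down: 5+4+2=11; 2+8+4=14; 8+2+1=11. No digit repeats within any run.

Yes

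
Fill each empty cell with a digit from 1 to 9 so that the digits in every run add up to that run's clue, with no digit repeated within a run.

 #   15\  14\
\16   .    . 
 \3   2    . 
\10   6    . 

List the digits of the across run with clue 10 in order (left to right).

16 in 2 cells must be {7,9}; 3 in 2 cells must be {1,2}.
R1C1 = 15 − 8 = 7 completes the 15 down.
R1C2 = 16 − 7 = 9 completes the 16 across.
R2C2 = 3 − 2 = 1 completes the 3 across.
R3C2 = 10 − 6 = 4 completes the 10 across.

6, 4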